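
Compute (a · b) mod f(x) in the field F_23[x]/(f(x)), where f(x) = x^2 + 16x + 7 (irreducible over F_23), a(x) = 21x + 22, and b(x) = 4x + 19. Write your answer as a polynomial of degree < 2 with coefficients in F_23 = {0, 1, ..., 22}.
a · b ≡ 17x + 14 (mod f(x))

Multiply in F_23[x]: a(x)·b(x) = (21x + 22)·(4x + 19) = 15x^2 + 4x + 4. This has degree ≥ 2, so divide by f(x) over F_23: 15x^2 + 4x + 4 = (15)·(x^2 + 16x + 7) + (17x + 14). Hence a·b ≡ 17x + 14 (mod f). (F_23[x]/(f) is a field with 23^2 = 529 elements since f is irreducible of degree 2.)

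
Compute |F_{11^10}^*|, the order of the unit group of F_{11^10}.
|F_{11^10}^*| = 25937424600

F_{11^10} has 11^10 = 25937424601 elements; its multiplicative group consists of all nonzero elements, so |F_{11^10}^*| = 25937424601 - 1 = 25937424600. (It is cyclic since any finite subgroup of the multiplicative group of a field is cyclic.)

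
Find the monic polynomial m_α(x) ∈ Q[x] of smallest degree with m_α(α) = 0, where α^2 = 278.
m_α(x) = x^2 - 278

α satisfies α^2 - 278 = 0, so x^2 - 278 annihilates α. Since d = 278 is squarefree and ≠ 1, it is not a perfect square in Q, so x^2 - 278 has no rational root and is therefore irreducible over Q (a degree-2 polynomial over a field is irreducible iff it has no root). Hence m_α(x) = x^2 - 278.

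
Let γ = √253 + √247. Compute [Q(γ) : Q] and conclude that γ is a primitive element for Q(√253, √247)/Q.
[Q(γ) : Q] = 4 (equivalently, Q(γ) = Q(√253, √247))

Obviously Q(γ) ⊆ Q(√253, √247), and [Q(√253, √247):Q] = 4 (since 253, 247 are distinct squarefree integers > 1 with 62491 not a perfect square). To show equality we compute the minimal polynomial of γ. From γ = √253 + √247: γ^2 = 253 + 2√(62491) + 247 = 500 + 2√(62491), so γ^2 - 500 = 2√(62491); squaring, (γ^2 - 500)^2 = 4·62491, i.e. γ^4 - 1000γ^2 + 250000 - 249964 = 0, i.e. γ^4 - 1000γ^2 + 36 = 0. So γ is a root of x^4 - 1000x^2 + 36. This polynomial is irreducible over Q: it has no rational root (each ±√253 ± √247 is irrational), and any factorization into two quadratics over Q would force √(62491) ∈ Q (pairing opposite roots) or √253, √247 ∈ Q (other pairings), all impossible. Hence [Q(γ):Q] = 4 = [Q(√253, √247):Q], so Q(γ) = Q(√253, √247).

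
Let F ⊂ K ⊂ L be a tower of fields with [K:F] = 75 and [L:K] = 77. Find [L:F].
[L:F] = 5775

The tower law says that for any tower of field extensions F ⊂ K ⊂ L with finite degrees, [L:F] = [L:K] · [K:F]. Here this gives [L:F] = 77 · 75 = 5775.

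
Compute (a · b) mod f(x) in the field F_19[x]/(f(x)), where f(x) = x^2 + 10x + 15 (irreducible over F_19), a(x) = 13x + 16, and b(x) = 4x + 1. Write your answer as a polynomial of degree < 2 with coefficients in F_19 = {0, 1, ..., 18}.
a · b ≡ 13x + 15 (mod f(x))

Multiply in F_19[x]: a(x)·b(x) = (13x + 16)·(4x + 1) = 14x^2 + x + 16. This has degree ≥ 2, so divide by f(x) over F_19: 14x^2 + x + 16 = (14)·(x^2 + 10x + 15) + (13x + 15). Hence a·b ≡ 13x + 15 (mod f). (F_19[x]/(f) is a field with 19^2 = 361 elements since f is irreducible of degree 2.)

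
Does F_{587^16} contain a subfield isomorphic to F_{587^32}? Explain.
No: F_{587^32} is not a subfield of F_{587^16}

F_{p^m} embeds in F_{p^n} iff m | n. Here 32 ∤ 16 (since 16 = 0·32 + 16 with remainder 16 ≠ 0), so F_{587^32} is not a subfield of F_{587^16}. Equivalently: if it were, the tower law would give 32 = [F_{587^32}:F_587] dividing [F_{587^16}:F_587] = 16, contradiction.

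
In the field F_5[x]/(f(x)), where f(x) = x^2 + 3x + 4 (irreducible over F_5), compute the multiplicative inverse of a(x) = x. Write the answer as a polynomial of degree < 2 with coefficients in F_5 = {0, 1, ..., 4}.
a(x)^(-1) ≡ x + 3 (mod f(x))

Since f is irreducible over F_5, F_5[x]/(f) is a field and a(x) ≠ 0 has an inverse. Apply the extended Euclidean algorithm to f(x) and a(x) in F_5[x]: f(x) = (x + 3)·a(x) + (4). The last nonzero remainder is the constant 4 = gcd(f, a) in F_5. Back-substituting through the division chain expresses 4 = s(x)·a(x) + t(x)·f(x) with s(x) ≡ 4x + 2 (mod f), so (4x + 2)·a(x) ≡ 4 (mod f). Multiplying by 4^(-1) ≡ 4 in F_5 gives a(x)^(-1) ≡ 4·(4x + 2) ≡ x + 3 (mod f). Check: (x)·(x + 3) = x^2 + 3x ≡ 1 (mod x^2 + 3x + 4).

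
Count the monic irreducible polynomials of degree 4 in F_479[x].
There are 13160735760 monic irreducible polynomials of degree 4 over F_479

Each element of F_{479^4} that lies in no proper subfield is a root of exactly one monic irreducible of degree 4 over F_479, and each such polynomial has 4 distinct roots in F_{479^4}. By Möbius inversion the count is N_479(4) = (1/4) Σ_{d|4} μ(4/d) · 479^d = (1/4)(μ(4)·479^1 + μ(2)·479^2 + μ(1)·479^4) = 52642943040/4 = 13160735760.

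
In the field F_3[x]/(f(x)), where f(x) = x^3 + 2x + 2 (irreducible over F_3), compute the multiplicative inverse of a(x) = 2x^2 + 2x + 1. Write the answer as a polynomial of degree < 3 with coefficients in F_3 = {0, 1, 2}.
a(x)^(-1) ≡ x^2 + 2x + 1 (mod f(x))

Since f is irreducible over F_3, F_3[x]/(f) is a field and a(x) ≠ 0 has an inverse. Apply the extended Euclidean algorithm to f(x) and a(x) in F_3[x]: f(x) = (2x + 1)·a(x) + (x + 1);  a(x) = (2x)·(x + 1) + (1). The last nonzero remainder is the constant 1 = gcd(f, a) in F_3. Back-substituting through the division chain expresses 1 = s(x)·a(x) + t(x)·f(x) with s(x) ≡ x^2 + 2x + 1 (mod f), so a(x)^(-1) ≡ s(x) = x^2 + 2x + 1 (mod f). Check: (2x^2 + 2x + 1)·(x^2 + 2x + 1) = 2x^4 + x^2 + x + 1 ≡ 1 (mod x^3 + 2x + 2).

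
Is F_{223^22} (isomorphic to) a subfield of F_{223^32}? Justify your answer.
No: F_{223^22} is not a subfield of F_{223^32}

F_{p^m} embeds in F_{p^n} iff m | n. Here 22 ∤ 32 (since 32 = 1·22 + 10 with remainder 10 ≠ 0), so F_{223^22} is not a subfield of F_{223^32}. Equivalently: if it were, the tower law would give 22 = [F_{223^22}:F_223] dividing [F_{223^32}:F_223] = 32, contradiction.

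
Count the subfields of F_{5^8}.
F_{5^8} has 4 subfields

The subfields of F_{p^n} are exactly the fields F_{p^d} for d | n (each is the fixed field of the unique index-d subgroup of Gal(F_{p^n}/F_p) ≅ Z/nZ). The divisors of n = 8 are {1, 2, 4, 8}, giving 4 subfields: F_{5^1}, F_{5^2}, F_{5^4}, F_{5^8}.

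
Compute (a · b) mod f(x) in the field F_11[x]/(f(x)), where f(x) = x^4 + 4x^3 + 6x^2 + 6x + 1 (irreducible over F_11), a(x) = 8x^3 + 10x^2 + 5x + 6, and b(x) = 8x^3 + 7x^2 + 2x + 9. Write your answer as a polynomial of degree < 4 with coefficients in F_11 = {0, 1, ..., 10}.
a · b ≡ 8x^3 + 5x^2 + 8 (mod f(x))

Multiply in F_11[x]: a(x)·b(x) = (8x^3 + 10x^2 + 5x + 6)·(8x^3 + 7x^2 + 2x + 9) = 9x^6 + 4x^5 + 5x^4 + 10x^3 + 10x^2 + 2x + 10. This has degree ≥ 4, so divide by f(x) over F_11: 9x^6 + 4x^5 + 5x^4 + 10x^3 + 10x^2 + 2x + 10 = (9x^2 + x + 2)·(x^4 + 4x^3 + 6x^2 + 6x + 1) + (8x^3 + 5x^2 + 8). Hence a·b ≡ 8x^3 + 5x^2 + 8 (mod f). (F_11[x]/(f) is a field with 11^4 = 14641 elements since f is irreducible of degree 4.)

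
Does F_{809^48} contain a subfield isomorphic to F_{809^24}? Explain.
Yes: F_{809^24} is a subfield of F_{809^48}

F_{p^m} embeds in F_{p^n} iff m | n (since F_{p^n} is the splitting field of x^(p^n) - x, and F_{p^m} ⊂ F_{p^n} forces p^n to be a power of p^m, i.e. m | n; conversely if m | n then every root of x^(p^m) - x is a root of x^(p^n) - x). Here 24 | 48 (since 48 = 2·24), so F_{809^24} is a subfield of F_{809^48}, and [F_{809^48} : F_{809^24}] = 48/24 = 2.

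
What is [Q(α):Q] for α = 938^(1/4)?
[Q(α):Q] = 4

α is a root of x^4 - 938. By Eisenstein's criterion at the prime p = 2 (which divides the constant term 938 but p^2 = 4 does not, since 938 is squarefree), x^4 - 938 is irreducible over Q. Hence [Q(α):Q] = 4.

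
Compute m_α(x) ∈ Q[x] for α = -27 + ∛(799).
m_α(x) = x^3 + 81x^2 + 2187x + 18884

Set β = α + 27 = ∛(799), so β^3 = 799. Then (α + 27)^3 - 799 = 0, i.e. α is a root of g(x) = (x + 27)^3 - 799 = x^3 + 81x^2 + 2187x + 18884. Since g(x) = h(x + 27) where h(x) = x^3 - 799, and h is irreducible over Q (because 799 is not a perfect cube, so h has no rational root, and a monic cubic with no rational root is irreducible), g is also irreducible (irreducibility is preserved under the substitution x → x + 27). Hence m_α(x) = x^3 + 81x^2 + 2187x + 18884.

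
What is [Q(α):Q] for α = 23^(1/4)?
[Q(α):Q] = 4

α is a root of x^4 - 23. By Eisenstein's criterion at the prime p = 23 (which divides the constant term 23 but p^2 = 529 does not, since 23 is squarefree), x^4 - 23 is irreducible over Q. Hence [Q(α):Q] = 4.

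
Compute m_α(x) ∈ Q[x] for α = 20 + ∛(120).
m_α(x) = x^3 - 60x^2 + 1200x - 8120

Set β = α - 20 = ∛(120), so β^3 = 120. Then (α - 20)^3 - 120 = 0, i.e. α is a root of g(x) = (x - 20)^3 - 120 = x^3 - 60x^2 + 1200x - 8120. Since g(x) = h(x - 20) where h(x) = x^3 - 120, and h is irreducible over Q (because 120 is not a perfect cube, so h has no rational root, and a monic cubic with no rational root is irreducible), g is also irreducible (irreducibility is preserved under the substitution x → x - 20). Hence m_α(x) = x^3 - 60x^2 + 1200x - 8120.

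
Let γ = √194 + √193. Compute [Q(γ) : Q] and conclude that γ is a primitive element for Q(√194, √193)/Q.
[Q(γ) : Q] = 4 (equivalently, Q(γ) = Q(√194, √193))

Obviously Q(γ) ⊆ Q(√194, √193), and [Q(√194, √193):Q] = 4 (since 194, 193 are distinct squarefree integers > 1 with 37442 not a perfect square). To show equality we compute the minimal polynomial of γ. From γ = √194 + √193: γ^2 = 194 + 2√(37442) + 193 = 387 + 2√(37442), so γ^2 - 387 = 2√(37442); squaring, (γ^2 - 387)^2 = 4·37442, i.e. γ^4 - 774γ^2 + 149769 - 149768 = 0, i.e. γ^4 - 774γ^2 + 1 = 0. So γ is a root of x^4 - 774x^2 + 1. This polynomial is irreducible over Q: it has no rational root (each ±√194 ± √193 is irrational), and any factorization into two quadratics over Q would force √(37442) ∈ Q (pairing opposite roots) or √194, √193 ∈ Q (other pairings), all impossible. Hence [Q(γ):Q] = 4 = [Q(√194, √193):Q], so Q(γ) = Q(√194, √193).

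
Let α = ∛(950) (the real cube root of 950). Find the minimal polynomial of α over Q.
m_α(x) = x^3 - 950

α satisfies α^3 = 950, so x^3 - 950 annihilates α. By the rational root test, a rational root p/q (in lowest terms) of x^3 - 950 would satisfy p^3 = 950 q^3, forcing q = 1 and p^3 = 950; but 950 is not a perfect cube, contradiction. A monic cubic over Q with no rational root is irreducible (any nontrivial factorization would include a linear factor). Hence x^3 - 950 is the minimal polynomial of α, and in particular [Q(α):Q] = 3.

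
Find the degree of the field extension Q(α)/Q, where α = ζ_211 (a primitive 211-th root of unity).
[Q(α):Q] = 210

The minimal polynomial of ζ_211 over Q is the 211-th cyclotomic polynomial Φ_211(x), which is irreducible over Q and has degree φ(211) = 210. Hence [Q(α):Q] = φ(211) = 210.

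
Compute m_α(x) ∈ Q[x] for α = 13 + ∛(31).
m_α(x) = x^3 - 39x^2 + 507x - 2228

Set β = α - 13 = ∛(31), so β^3 = 31. Then (α - 13)^3 - 31 = 0, i.e. α is a root of g(x) = (x - 13)^3 - 31 = x^3 - 39x^2 + 507x - 2228. Since g(x) = h(x - 13) where h(x) = x^3 - 31, and h is irreducible over Q (because 31 is not a perfect cube, so h has no rational root, and a monic cubic with no rational root is irreducible), g is also irreducible (irreducibility is preserved under the substitution x → x - 13). Hence m_α(x) = x^3 - 39x^2 + 507x - 2228.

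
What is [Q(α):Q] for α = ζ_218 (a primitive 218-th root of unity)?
[Q(α):Q] = 108

The minimal polynomial of ζ_218 over Q is the 218-th cyclotomic polynomial Φ_218(x), which is irreducible over Q and has degree φ(218) = 108. Hence [Q(α):Q] = φ(218) = 108.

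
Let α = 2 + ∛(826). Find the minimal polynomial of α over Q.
m_α(x) = x^3 - 6x^2 + 12x - 834

Set β = α - 2 = ∛(826), so β^3 = 826. Then (α - 2)^3 - 826 = 0, i.e. α is a root of g(x) = (x - 2)^3 - 826 = x^3 - 6x^2 + 12x - 834. Since g(x) = h(x - 2) where h(x) = x^3 - 826, and h is irreducible over Q (because 826 is not a perfect cube, so h has no rational root, and a monic cubic with no rational root is irreducible), g is also irreducible (irreducibility is preserved under the substitution x → x - 2). Hence m_α(x) = x^3 - 6x^2 + 12x - 834.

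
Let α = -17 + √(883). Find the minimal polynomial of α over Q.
m_α(x) = x^2 + 34x - 594

From α + 17 = √(883), squaring gives (α + 17)^2 = 883, i.e. α^2 + 34α + 289 = 883, so α^2 + 34α - 594 = 0. The discriminant of x^2 + 34x - 594 is (34)^2 - 4·(-594) = 1156 + 2376 = 3532, and 4·(883) is not a perfect square in Q since 883 is squarefree and ≠ 1. Hence x^2 + 34x - 594 is irreducible over Q and is the minimal polynomial of α.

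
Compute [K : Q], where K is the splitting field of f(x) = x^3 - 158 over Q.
[K : Q] = 6

The roots of x^3 - 158 are ∛158, ω∛158, ω^2∛158 where ω = e^(2πi/3) is a primitive cube root of unity, so K = Q(∛158, ω). Now [Q(∛158):Q] = 3 (since 158 is not a perfect cube, x^3 - 158 is irreducible) and [Q(ω):Q] = 2. Both 2 and 3 divide [K:Q], and [K:Q] ≤ 3·2 = 6, so [K:Q] = 6. (Equivalently: Q(∛158) ⊂ R but ω ∉ R, so [K : Q(∛158)] = 2.)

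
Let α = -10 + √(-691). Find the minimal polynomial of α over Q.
m_α(x) = x^2 + 20x + 791

From α + 10 = √(-691), squaring gives (α + 10)^2 = -691, i.e. α^2 + 20α + 100 = -691, so α^2 + 20α + 791 = 0. The discriminant of x^2 + 20x + 791 is (20)^2 - 4·(791) = 400 - 3164 = -2764, and 4·(-691) is not a perfect square in Q since -691 is squarefree and ≠ 1. Hence x^2 + 20x + 791 is irreducible over Q and is the minimal polynomial of α.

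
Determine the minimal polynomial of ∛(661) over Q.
m_α(x) = x^3 - 661

α satisfies α^3 = 661, so x^3 - 661 annihilates α. By the rational root test, a rational root p/q (in lowest terms) of x^3 - 661 would satisfy p^3 = 661 q^3, forcing q = 1 and p^3 = 661; but 661 is not a perfect cube, contradiction. A monic cubic over Q with no rational root is irreducible (any nontrivial factorization would include a linear factor). Hence x^3 - 661 is the minimal polynomial of α, and in particular [Q(α):Q] = 3.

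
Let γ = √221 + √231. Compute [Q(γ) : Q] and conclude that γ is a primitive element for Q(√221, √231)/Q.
[Q(γ) : Q] = 4 (equivalently, Q(γ) = Q(√221, √231))

Obviously Q(γ) ⊆ Q(√221, √231), and [Q(√221, √231):Q] = 4 (since 221, 231 are distinct squarefree integers > 1 with 51051 not a perfect square). To show equality we compute the minimal polynomial of γ. From γ = √221 + √231: γ^2 = 221 + 2√(51051) + 231 = 452 + 2√(51051), so γ^2 - 452 = 2√(51051); squaring, (γ^2 - 452)^2 = 4·51051, i.e. γ^4 - 904γ^2 + 204304 - 204204 = 0, i.e. γ^4 - 904γ^2 + 100 = 0. So γ is a root of x^4 - 904x^2 + 100. This polynomial is irreducible over Q: it has no rational root (each ±√221 ± √231 is irrational), and any factorization into two quadratics over Q would force √(51051) ∈ Q (pairing opposite roots) or √221, √231 ∈ Q (other pairings), all impossible. Hence [Q(γ):Q] = 4 = [Q(√221, √231):Q], so Q(γ) = Q(√221, √231).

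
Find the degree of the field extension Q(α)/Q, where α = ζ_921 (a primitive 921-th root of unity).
[Q(α):Q] = 612

The minimal polynomial of ζ_921 over Q is the 921-th cyclotomic polynomial Φ_921(x), which is irreducible over Q and has degree φ(921) = 612. Hence [Q(α):Q] = φ(921) = 612.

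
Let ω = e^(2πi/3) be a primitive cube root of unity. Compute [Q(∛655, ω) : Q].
[Q(∛655, ω) : Q] = 6

[Q(∛655):Q] = 3 (min poly x^3 - 655, irreducible since 655 is not a perfect cube). [Q(ω):Q] = 2 (min poly x^2 + x + 1). Since Q(∛655) ⊂ R and ω ∉ R, we have ω ∉ Q(∛655), so x^2 + x + 1 remains irreducible over Q(∛655) and [Q(∛655, ω) : Q(∛655)] = 2. By the tower law, [Q(∛655, ω) : Q] = 3 · 2 = 6. (In fact Q(∛655, ω) is the splitting field of x^3 - 655 over Q.)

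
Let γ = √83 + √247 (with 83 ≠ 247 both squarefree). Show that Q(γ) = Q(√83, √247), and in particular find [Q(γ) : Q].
[Q(γ) : Q] = 4 (equivalently, Q(γ) = Q(√83, √247))

Obviously Q(γ) ⊆ Q(√83, √247), and [Q(√83, √247):Q] = 4 (since 83, 247 are distinct squarefree integers > 1 with 20501 not a perfect square). To show equality we compute the minimal polynomial of γ. From γ = √83 + √247: γ^2 = 83 + 2√(20501) + 247 = 330 + 2√(20501), so γ^2 - 330 = 2√(20501); squaring, (γ^2 - 330)^2 = 4·20501, i.e. γ^4 - 660γ^2 + 108900 - 82004 = 0, i.e. γ^4 - 660γ^2 + 26896 = 0. So γ is a root of x^4 - 660x^2 + 26896. This polynomial is irreducible over Q: it has no rational root (each ±√83 ± √247 is irrational), and any factorization into two quadratics over Q would force √(20501) ∈ Q (pairing opposite roots) or √83, √247 ∈ Q (other pairings), all impossible. Hence [Q(γ):Q] = 4 = [Q(√83, √247):Q], so Q(γ) = Q(√83, √247).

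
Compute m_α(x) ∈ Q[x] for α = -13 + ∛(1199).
m_α(x) = x^3 + 39x^2 + 507x + 998

Set β = α + 13 = ∛(1199), so β^3 = 1199. Then (α + 13)^3 - 1199 = 0, i.e. α is a root of g(x) = (x + 13)^3 - 1199 = x^3 + 39x^2 + 507x + 998. Since g(x) = h(x + 13) where h(x) = x^3 - 1199, and h is irreducible over Q (because 1199 is not a perfect cube, so h has no rational root, and a monic cubic with no rational root is irreducible), g is also irreducible (irreducibility is preserved under the substitution x → x + 13). Hence m_α(x) = x^3 + 39x^2 + 507x + 998.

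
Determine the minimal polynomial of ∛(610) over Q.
m_α(x) = x^3 - 610

α satisfies α^3 = 610, so x^3 - 610 annihilates α. By the rational root test, a rational root p/q (in lowest terms) of x^3 - 610 would satisfy p^3 = 610 q^3, forcing q = 1 and p^3 = 610; but 610 is not a perfect cube, contradiction. A monic cubic over Q with no rational root is irreducible (any nontrivial factorization would include a linear factor). Hence x^3 - 610 is the minimal polynomial of α, and in particular [Q(α):Q] = 3.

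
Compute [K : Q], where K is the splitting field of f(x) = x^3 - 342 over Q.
[K : Q] = 6

The roots of x^3 - 342 are ∛342, ω∛342, ω^2∛342 where ω = e^(2πi/3) is a primitive cube root of unity, so K = Q(∛342, ω). Now [Q(∛342):Q] = 3 (since 342 is not a perfect cube, x^3 - 342 is irreducible) and [Q(ω):Q] = 2. Both 2 and 3 divide [K:Q], and [K:Q] ≤ 3·2 = 6, so [K:Q] = 6. (Equivalently: Q(∛342) ⊂ R but ω ∉ R, so [K : Q(∛342)] = 2.)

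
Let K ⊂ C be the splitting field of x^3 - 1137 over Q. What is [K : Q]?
[K : Q] = 6

The roots of x^3 - 1137 are ∛1137, ω∛1137, ω^2∛1137 where ω = e^(2πi/3) is a primitive cube root of unity, so K = Q(∛1137, ω). Now [Q(∛1137):Q] = 3 (since 1137 is not a perfect cube, x^3 - 1137 is irreducible) and [Q(ω):Q] = 2. Both 2 and 3 divide [K:Q], and [K:Q] ≤ 3·2 = 6, so [K:Q] = 6. (Equivalently: Q(∛1137) ⊂ R but ω ∉ R, so [K : Q(∛1137)] = 2.)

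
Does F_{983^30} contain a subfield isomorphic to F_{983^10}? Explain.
Yes: F_{983^10} is a subfield of F_{983^30}

F_{p^m} embeds in F_{p^n} iff m | n (since F_{p^n} is the splitting field of x^(p^n) - x, and F_{p^m} ⊂ F_{p^n} forces p^n to be a power of p^m, i.e. m | n; conversely if m | n then every root of x^(p^m) - x is a root of x^(p^n) - x). Here 10 | 30 (since 30 = 3·10), so F_{983^10} is a subfield of F_{983^30}, and [F_{983^30} : F_{983^10}] = 30/10 = 3.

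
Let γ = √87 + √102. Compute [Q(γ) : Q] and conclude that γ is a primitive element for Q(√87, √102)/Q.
[Q(γ) : Q] = 4 (equivalently, Q(γ) = Q(√87, √102))

Obviously Q(γ) ⊆ Q(√87, √102), and [Q(√87, √102):Q] = 4 (since 87, 102 are distinct squarefree integers > 1 with 8874 not a perfect square). To show equality we compute the minimal polynomial of γ. From γ = √87 + √102: γ^2 = 87 + 2√(8874) + 102 = 189 + 2√(8874), so γ^2 - 189 = 2√(8874); squaring, (γ^2 - 189)^2 = 4·8874, i.e. γ^4 - 378γ^2 + 35721 - 35496 = 0, i.e. γ^4 - 378γ^2 + 225 = 0. So γ is a root of x^4 - 378x^2 + 225. This polynomial is irreducible over Q: it has no rational root (each ±√87 ± √102 is irrational), and any factorization into two quadratics over Q would force √(8874) ∈ Q (pairing opposite roots) or √87, √102 ∈ Q (other pairings), all impossible. Hence [Q(γ):Q] = 4 = [Q(√87, √102):Q], so Q(γ) = Q(√87, √102).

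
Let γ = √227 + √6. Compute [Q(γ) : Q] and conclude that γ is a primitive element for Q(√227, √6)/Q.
[Q(γ) : Q] = 4 (equivalently, Q(γ) = Q(√227, √6))

Obviously Q(γ) ⊆ Q(√227, √6), and [Q(√227, √6):Q] = 4 (since 227, 6 are distinct squarefree integers > 1 with 1362 not a perfect square). To show equality we compute the minimal polynomial of γ. From γ = √227 + √6: γ^2 = 227 + 2√(1362) + 6 = 233 + 2√(1362), so γ^2 - 233 = 2√(1362); squaring, (γ^2 - 233)^2 = 4·1362, i.e. γ^4 - 466γ^2 + 54289 - 5448 = 0, i.e. γ^4 - 466γ^2 + 48841 = 0. So γ is a root of x^4 - 466x^2 + 48841. This polynomial is irreducible over Q: it has no rational root (each ±√227 ± √6 is irrational), and any factorization into two quadratics over Q would force √(1362) ∈ Q (pairing opposite roots) or √227, √6 ∈ Q (other pairings), all impossible. Hence [Q(γ):Q] = 4 = [Q(√227, √6):Q], so Q(γ) = Q(√227, √6).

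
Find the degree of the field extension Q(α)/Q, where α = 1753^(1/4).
[Q(α):Q] = 4

α is a root of x^4 - 1753. By Eisenstein's criterion at the prime p = 1753 (which divides the constant term 1753 but p^2 = 3073009 does not, since 1753 is squarefree), x^4 - 1753 is irreducible over Q. Hence [Q(α):Q] = 4.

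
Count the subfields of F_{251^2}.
F_{251^2} has 2 subfields

The subfields of F_{p^n} are exactly the fields F_{p^d} for d | n (each is the fixed field of the unique index-d subgroup of Gal(F_{p^n}/F_p) ≅ Z/nZ). The divisors of n = 2 are {1, 2}, giving 2 subfields: F_{251^1}, F_{251^2}.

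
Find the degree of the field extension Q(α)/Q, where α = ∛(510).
[Q(α):Q] = 3

The minimal polynomial of α is x^3 - 510, irreducible over Q since 510 is not a perfect cube (so x^3 - 510 has no rational root). Hence [Q(α):Q] = deg(m_α) = 3.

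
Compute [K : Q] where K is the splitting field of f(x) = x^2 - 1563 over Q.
[K : Q] = 2

f(x) = x^2 - 1563 factors as (x - √1563)(x + √1563). The splitting field is K = Q(√1563). Since 1563 is squarefree and > 1, it is not a perfect square, so x^2 - 1563 is irreducible over Q and [Q(√1563) : Q] = 2. Hence [K : Q] = 2.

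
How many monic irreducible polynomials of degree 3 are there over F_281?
There are 7395920 monic irreducible polynomials of degree 3 over F_281

Each element of F_{281^3} that lies in no proper subfield is a root of exactly one monic irreducible of degree 3 over F_281, and each such polynomial has 3 distinct roots in F_{281^3}. By Möbius inversion the count is N_281(3) = (1/3) Σ_{d|3} μ(3/d) · 281^d = (1/3)(μ(3)·281^1 + μ(1)·281^3) = 22187760/3 = 7395920.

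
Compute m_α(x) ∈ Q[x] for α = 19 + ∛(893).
m_α(x) = x^3 - 57x^2 + 1083x - 7752

Set β = α - 19 = ∛(893), so β^3 = 893. Then (α - 19)^3 - 893 = 0, i.e. α is a root of g(x) = (x - 19)^3 - 893 = x^3 - 57x^2 + 1083x - 7752. Since g(x) = h(x - 19) where h(x) = x^3 - 893, and h is irreducible over Q (because 893 is not a perfect cube, so h has no rational root, and a monic cubic with no rational root is irreducible), g is also irreducible (irreducibility is preserved under the substitution x → x - 19). Hence m_α(x) = x^3 - 57x^2 + 1083x - 7752.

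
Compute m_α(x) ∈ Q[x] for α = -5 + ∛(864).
m_α(x) = x^3 + 15x^2 + 75x - 739

Set β = α + 5 = ∛(864), so β^3 = 864. Then (α + 5)^3 - 864 = 0, i.e. α is a root of g(x) = (x + 5)^3 - 864 = x^3 + 15x^2 + 75x - 739. Since g(x) = h(x + 5) where h(x) = x^3 - 864, and h is irreducible over Q (because 864 is not a perfect cube, so h has no rational root, and a monic cubic with no rational root is irreducible), g is also irreducible (irreducibility is preserved under the substitution x → x + 5). Hence m_α(x) = x^3 + 15x^2 + 75x - 739.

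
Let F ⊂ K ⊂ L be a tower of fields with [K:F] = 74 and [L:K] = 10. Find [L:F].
[L:F] = 740

The tower law says that for any tower of field extensions F ⊂ K ⊂ L with finite degrees, [L:F] = [L:K] · [K:F]. Here this gives [L:F] = 10 · 74 = 740.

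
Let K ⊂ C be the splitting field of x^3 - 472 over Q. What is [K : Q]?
[K : Q] = 6

The roots of x^3 - 472 are ∛472, ω∛472, ω^2∛472 where ω = e^(2πi/3) is a primitive cube root of unity, so K = Q(∛472, ω). Now [Q(∛472):Q] = 3 (since 472 is not a perfect cube, x^3 - 472 is irreducible) and [Q(ω):Q] = 2. Both 2 and 3 divide [K:Q], and [K:Q] ≤ 3·2 = 6, so [K:Q] = 6. (Equivalently: Q(∛472) ⊂ R but ω ∉ R, so [K : Q(∛472)] = 2.)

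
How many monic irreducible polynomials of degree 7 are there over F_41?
There are 27822039120 monic irreducible polynomials of degree 7 over F_41

Each element of F_{41^7} that lies in no proper subfield is a root of exactly one monic irreducible of degree 7 over F_41, and each such polynomial has 7 distinct roots in F_{41^7}. By Möbius inversion the count is N_41(7) = (1/7) Σ_{d|7} μ(7/d) · 41^d = (1/7)(μ(7)·41^1 + μ(1)·41^7) = 194754273840/7 = 27822039120.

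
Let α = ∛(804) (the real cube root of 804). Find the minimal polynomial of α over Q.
m_α(x) = x^3 - 804

α satisfies α^3 = 804, so x^3 - 804 annihilates α. By the rational root test, a rational root p/q (in lowest terms) of x^3 - 804 would satisfy p^3 = 804 q^3, forcing q = 1 and p^3 = 804; but 804 is not a perfect cube, contradiction. A monic cubic over Q with no rational root is irreducible (any nontrivial factorization would include a linear factor). Hence x^3 - 804 is the minimal polynomial of α, and in particular [Q(α):Q] = 3.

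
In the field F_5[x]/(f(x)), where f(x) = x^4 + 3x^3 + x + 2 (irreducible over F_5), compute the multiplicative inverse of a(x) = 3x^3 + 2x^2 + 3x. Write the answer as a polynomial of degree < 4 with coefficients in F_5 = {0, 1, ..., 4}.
a(x)^(-1) ≡ 2x^3 + x^2 + 2x (mod f(x))

Since f is irreducible over F_5, F_5[x]/(f) is a field and a(x) ≠ 0 has an inverse. Apply the extended Euclidean algorithm to f(x) and a(x) in F_5[x]: f(x) = (2x + 3)·a(x) + (3x^2 + 2x + 2);  a(x) = (x)·(3x^2 + 2x + 2) + (x);  (3x^2 + 2x + 2) = (3x + 2)·(x) + (2). The last nonzero remainder is the constant 2 = gcd(f, a) in F_5. Back-substituting through the division chain expresses 2 = s(x)·a(x) + t(x)·f(x) with s(x) ≡ 4x^3 + 2x^2 + 4x (mod f), so (4x^3 + 2x^2 + 4x)·a(x) ≡ 2 (mod f). Multiplying by 2^(-1) ≡ 3 in F_5 gives a(x)^(-1) ≡ 3·(4x^3 + 2x^2 + 4x) ≡ 2x^3 + x^2 + 2x (mod f). Check: (3x^3 + 2x^2 + 3x)·(2x^3 + x^2 + 2x) = x^6 + 2x^5 + 4x^4 + 2x^3 + x^2 ≡ 1 (mod x^4 + 3x^3 + x + 2).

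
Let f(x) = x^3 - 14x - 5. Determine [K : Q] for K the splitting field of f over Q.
[K : Q] = 6

By the rational root test, any rational root of the monic integer polynomial f(x) = x^3 - 14x - 5 must be an integer dividing the constant term -5, i.e. one of ±{1, 5}. Evaluating: f(1) = -18, f(-1) = 8, f(5) = 50, f(-5) = -60; none is 0, so f has no rational root and is therefore irreducible over Q (a cubic with no linear factor over a field is irreducible). For an irreducible cubic, the Galois group is A_3 or S_3 according as the discriminant disc(f) = -4a^3 - 27b^2 = -4·(-14)^3 - 27·(-5)^2 = 10301 is or is not a square in Q. Here disc(f) = 10301 is not a perfect square in Q, so the Galois group of f over Q is not contained in A_3 and must be all of S_3. The splitting field has degree |S_3| = 6 over Q, so [K : Q] = 6.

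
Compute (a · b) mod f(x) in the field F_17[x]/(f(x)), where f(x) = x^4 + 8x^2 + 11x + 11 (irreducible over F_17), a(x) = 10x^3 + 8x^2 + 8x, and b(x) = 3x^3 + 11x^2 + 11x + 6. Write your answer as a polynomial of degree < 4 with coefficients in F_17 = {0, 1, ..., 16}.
a · b ≡ 7x^3 + 6x^2 + 13x + 11 (mod f(x))

Multiply in F_17[x]: a(x)·b(x) = (10x^3 + 8x^2 + 8x)·(3x^3 + 11x^2 + 11x + 6) = 13x^6 + 15x^5 + x^4 + 15x^3 + 14x. This has degree ≥ 4, so divide by f(x) over F_17: 13x^6 + 15x^5 + x^4 + 15x^3 + 14x = (13x^2 + 15x + 16)·(x^4 + 8x^2 + 11x + 11) + (7x^3 + 6x^2 + 13x + 11). Hence a·b ≡ 7x^3 + 6x^2 + 13x + 11 (mod f). (F_17[x]/(f) is a field with 17^4 = 83521 elements since f is irreducible of degree 4.)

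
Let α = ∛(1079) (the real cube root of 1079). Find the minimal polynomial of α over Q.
m_α(x) = x^3 - 1079

α satisfies α^3 = 1079, so x^3 - 1079 annihilates α. By the rational root test, a rational root p/q (in lowest terms) of x^3 - 1079 would satisfy p^3 = 1079 q^3, forcing q = 1 and p^3 = 1079; but 1079 is not a perfect cube, contradiction. A monic cubic over Q with no rational root is irreducible (any nontrivial factorization would include a linear factor). Hence x^3 - 1079 is the minimal polynomial of α, and in particular [Q(α):Q] = 3.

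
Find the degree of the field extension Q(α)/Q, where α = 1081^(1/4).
[Q(α):Q] = 4

α is a root of x^4 - 1081. By Eisenstein's criterion at the prime p = 23 (which divides the constant term 1081 but p^2 = 529 does not, since 1081 is squarefree), x^4 - 1081 is irreducible over Q. Hence [Q(α):Q] = 4.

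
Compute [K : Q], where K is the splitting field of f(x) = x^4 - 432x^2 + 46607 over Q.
[K : Q] = 4

Solving the quadratic in x^2: x^2 = (432 ± √(432^2 - 4·46607))/2 = (432 ± √196)/2 = (432 ± 14)/2, giving x^2 = 209 or x^2 = 223. So f(x) = (x^2 - 209)(x^2 - 223) and the roots of f are ±√209, ±√223. Hence the splitting field is K = Q(√209, √223). Since 209 and 223 are distinct squarefree integers > 1, their product 46607 is not a perfect square, so √223 ∉ Q(√209). By the tower law [K:Q] = [Q(√209,√223):Q(√209)] · [Q(√209):Q] = 2 · 2 = 4.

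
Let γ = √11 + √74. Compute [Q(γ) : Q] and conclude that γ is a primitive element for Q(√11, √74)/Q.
[Q(γ) : Q] = 4 (equivalently, Q(γ) = Q(√11, √74))

Obviously Q(γ) ⊆ Q(√11, √74), and [Q(√11, √74):Q] = 4 (since 11, 74 are distinct squarefree integers > 1 with 814 not a perfect square). To show equality we compute the minimal polynomial of γ. From γ = √11 + √74: γ^2 = 11 + 2√(814) + 74 = 85 + 2√(814), so γ^2 - 85 = 2√(814); squaring, (γ^2 - 85)^2 = 4·814, i.e. γ^4 - 170γ^2 + 7225 - 3256 = 0, i.e. γ^4 - 170γ^2 + 3969 = 0. So γ is a root of x^4 - 170x^2 + 3969. This polynomial is irreducible over Q: it has no rational root (each ±√11 ± √74 is irrational), and any factorization into two quadratics over Q would force √(814) ∈ Q (pairing opposite roots) or √11, √74 ∈ Q (other pairings), all impossible. Hence [Q(γ):Q] = 4 = [Q(√11, √74):Q], so Q(γ) = Q(√11, √74).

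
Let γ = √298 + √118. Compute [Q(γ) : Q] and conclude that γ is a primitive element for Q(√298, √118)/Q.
[Q(γ) : Q] = 4 (equivalently, Q(γ) = Q(√298, √118))

Obviously Q(γ) ⊆ Q(√298, √118), and [Q(√298, √118):Q] = 4 (since 298, 118 are distinct squarefree integers > 1 with 35164 not a perfect square). To show equality we compute the minimal polynomial of γ. From γ = √298 + √118: γ^2 = 298 + 2√(35164) + 118 = 416 + 2√(35164), so γ^2 - 416 = 2√(35164); squaring, (γ^2 - 416)^2 = 4·35164, i.e. γ^4 - 832γ^2 + 173056 - 140656 = 0, i.e. γ^4 - 832γ^2 + 32400 = 0. So γ is a root of x^4 - 832x^2 + 32400. This polynomial is irreducible over Q: it has no rational root (each ±√298 ± √118 is irrational), and any factorization into two quadratics over Q would force √(35164) ∈ Q (pairing opposite roots) or √298, √118 ∈ Q (other pairings), all impossible. Hence [Q(γ):Q] = 4 = [Q(√298, √118):Q], so Q(γ) = Q(√298, √118).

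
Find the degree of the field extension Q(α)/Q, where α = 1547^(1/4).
[Q(α):Q] = 4

α is a root of x^4 - 1547. By Eisenstein's criterion at the prime p = 7 (which divides the constant term 1547 but p^2 = 49 does not, since 1547 is squarefree), x^4 - 1547 is irreducible over Q. Hence [Q(α):Q] = 4.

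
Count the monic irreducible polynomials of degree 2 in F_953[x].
There are 453628 monic irreducible polynomials of degree 2 over F_953

Each element of F_{953^2} that lies in no proper subfield is a root of exactly one monic irreducible of degree 2 over F_953, and each such polynomial has 2 distinct roots in F_{953^2}. By Möbius inversion the count is N_953(2) = (1/2) Σ_{d|2} μ(2/d) · 953^d = (1/2)(μ(2)·953^1 + μ(1)·953^2) = 907256/2 = 453628.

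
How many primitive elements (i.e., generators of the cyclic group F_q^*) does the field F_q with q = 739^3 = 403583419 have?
There are φ(403583418) = 112492800 primitive elements

F_q^* is cyclic of order q - 1 = 403583418. A cyclic group of order m has exactly φ(m) generators. Here m = 403583418 = 2 · 3^3 · 7 · 41 · 26041, so the number of primitive elements is φ(403583418) = 112492800.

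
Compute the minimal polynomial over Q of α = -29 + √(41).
m_α(x) = x^2 + 58x + 800

From α + 29 = √(41), squaring gives (α + 29)^2 = 41, i.e. α^2 + 58α + 841 = 41, so α^2 + 58α + 800 = 0. The discriminant of x^2 + 58x + 800 is (58)^2 - 4·(800) = 3364 - 3200 = 164, and 4·(41) is not a perfect square in Q since 41 is squarefree and ≠ 1. Hence x^2 + 58x + 800 is irreducible over Q and is the minimal polynomial of α.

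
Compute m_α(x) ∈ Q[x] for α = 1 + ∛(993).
m_α(x) = x^3 - 3x^2 + 3x - 994

Set β = α - 1 = ∛(993), so β^3 = 993. Then (α - 1)^3 - 993 = 0, i.e. α is a root of g(x) = (x - 1)^3 - 993 = x^3 - 3x^2 + 3x - 994. Since g(x) = h(x - 1) where h(x) = x^3 - 993, and h is irreducible over Q (because 993 is not a perfect cube, so h has no rational root, and a monic cubic with no rational root is irreducible), g is also irreducible (irreducibility is preserved under the substitution x → x - 1). Hence m_α(x) = x^3 - 3x^2 + 3x - 994.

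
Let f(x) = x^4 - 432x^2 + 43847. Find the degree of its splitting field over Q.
[K : Q] = 4

Solving the quadratic in x^2: x^2 = (432 ± √(432^2 - 4·43847))/2 = (432 ± √11236)/2 = (432 ± 106)/2, giving x^2 = 163 or x^2 = 269. So f(x) = (x^2 - 163)(x^2 - 269) and the roots of f are ±√163, ±√269. Hence the splitting field is K = Q(√163, √269). Since 163 and 269 are distinct squarefree integers > 1, their product 43847 is not a perfect square, so √269 ∉ Q(√163). By the tower law [K:Q] = [Q(√163,√269):Q(√163)] · [Q(√163):Q] = 2 · 2 = 4.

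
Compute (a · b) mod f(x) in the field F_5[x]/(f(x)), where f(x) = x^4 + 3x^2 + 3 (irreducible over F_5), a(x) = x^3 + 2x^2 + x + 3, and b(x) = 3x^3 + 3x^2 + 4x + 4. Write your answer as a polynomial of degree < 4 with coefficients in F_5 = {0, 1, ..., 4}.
a · b ≡ 2x^3 + 4x (mod f(x))

Multiply in F_5[x]: a(x)·b(x) = (x^3 + 2x^2 + x + 3)·(3x^3 + 3x^2 + 4x + 4) = 3x^6 + 4x^5 + 3x^4 + 4x^3 + x^2 + x + 2. This has degree ≥ 4, so divide by f(x) over F_5: 3x^6 + 4x^5 + 3x^4 + 4x^3 + x^2 + x + 2 = (3x^2 + 4x + 4)·(x^4 + 3x^2 + 3) + (2x^3 + 4x). Hence a·b ≡ 2x^3 + 4x (mod f). (F_5[x]/(f) is a field with 5^4 = 625 elements since f is irreducible of degree 4.)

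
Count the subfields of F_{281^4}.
F_{281^4} has 3 subfields

The subfields of F_{p^n} are exactly the fields F_{p^d} for d | n (each is the fixed field of the unique index-d subgroup of Gal(F_{p^n}/F_p) ≅ Z/nZ). The divisors of n = 4 are {1, 2, 4}, giving 3 subfields: F_{281^1}, F_{281^2}, F_{281^4}.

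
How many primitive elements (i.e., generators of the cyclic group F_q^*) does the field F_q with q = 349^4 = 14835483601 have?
There are φ(14835483600) = 3273984000 primitive elements

F_q^* is cyclic of order q - 1 = 14835483600. A cyclic group of order m has exactly φ(m) generators. Here m = 14835483600 = 2^4 · 3 · 5^2 · 7 · 29 · 60901, so the number of primitive elements is φ(14835483600) = 3273984000.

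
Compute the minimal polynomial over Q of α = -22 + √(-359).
m_α(x) = x^2 + 44x + 843

From α + 22 = √(-359), squaring gives (α + 22)^2 = -359, i.e. α^2 + 44α + 484 = -359, so α^2 + 44α + 843 = 0. The discriminant of x^2 + 44x + 843 is (44)^2 - 4·(843) = 1936 - 3372 = -1436, and 4·(-359) is not a perfect square in Q since -359 is squarefree and ≠ 1. Hence x^2 + 44x + 843 is irreducible over Q and is the minimal polynomial of α.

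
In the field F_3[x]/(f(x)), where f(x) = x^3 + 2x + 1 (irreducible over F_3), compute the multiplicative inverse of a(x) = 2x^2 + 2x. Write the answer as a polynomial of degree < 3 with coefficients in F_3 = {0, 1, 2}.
a(x)^(-1) ≡ x + 2 (mod f(x))

Since f is irreducible over F_3, F_3[x]/(f) is a field and a(x) ≠ 0 has an inverse. Apply the extended Euclidean algorithm to f(x) and a(x) in F_3[x]: f(x) = (2x + 1)·a(x) + (1). The last nonzero remainder is the constant 1 = gcd(f, a) in F_3. Back-substituting through the division chain expresses 1 = s(x)·a(x) + t(x)·f(x) with s(x) ≡ x + 2 (mod f), so a(x)^(-1) ≡ s(x) = x + 2 (mod f). Check: (2x^2 + 2x)·(x + 2) = 2x^3 + x ≡ 1 (mod x^3 + 2x + 1).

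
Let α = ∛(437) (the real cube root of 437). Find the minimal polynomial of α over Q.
m_α(x) = x^3 - 437

α satisfies α^3 = 437, so x^3 - 437 annihilates α. By the rational root test, a rational root p/q (in lowest terms) of x^3 - 437 would satisfy p^3 = 437 q^3, forcing q = 1 and p^3 = 437; but 437 is not a perfect cube, contradiction. A monic cubic over Q with no rational root is irreducible (any nontrivial factorization would include a linear factor). Hence x^3 - 437 is the minimal polynomial of α, and in particular [Q(α):Q] = 3.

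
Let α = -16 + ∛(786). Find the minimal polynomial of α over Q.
m_α(x) = x^3 + 48x^2 + 768x + 3310

Set β = α + 16 = ∛(786), so β^3 = 786. Then (α + 16)^3 - 786 = 0, i.e. α is a root of g(x) = (x + 16)^3 - 786 = x^3 + 48x^2 + 768x + 3310. Since g(x) = h(x + 16) where h(x) = x^3 - 786, and h is irreducible over Q (because 786 is not a perfect cube, so h has no rational root, and a monic cubic with no rational root is irreducible), g is also irreducible (irreducibility is preserved under the substitution x → x + 16). Hence m_α(x) = x^3 + 48x^2 + 768x + 3310.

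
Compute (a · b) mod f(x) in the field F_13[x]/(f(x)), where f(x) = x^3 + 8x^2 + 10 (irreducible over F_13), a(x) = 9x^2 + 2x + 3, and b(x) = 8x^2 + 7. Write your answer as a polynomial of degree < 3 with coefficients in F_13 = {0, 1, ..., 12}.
a · b ≡ 4x^2 + 9x + 5 (mod f(x))

Multiply in F_13[x]: a(x)·b(x) = (9x^2 + 2x + 3)·(8x^2 + 7) = 7x^4 + 3x^3 + 9x^2 + x + 8. This has degree ≥ 3, so divide by f(x) over F_13: 7x^4 + 3x^3 + 9x^2 + x + 8 = (7x + 12)·(x^3 + 8x^2 + 10) + (4x^2 + 9x + 5). Hence a·b ≡ 4x^2 + 9x + 5 (mod f). (F_13[x]/(f) is a field with 13^3 = 2197 elements since f is irreducible of degree 3.)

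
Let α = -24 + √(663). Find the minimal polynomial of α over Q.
m_α(x) = x^2 + 48x - 87

From α + 24 = √(663), squaring gives (α + 24)^2 = 663, i.e. α^2 + 48α + 576 = 663, so α^2 + 48α - 87 = 0. The discriminant of x^2 + 48x - 87 is (48)^2 - 4·(-87) = 2304 + 348 = 2652, and 4·(663) is not a perfect square in Q since 663 is squarefree and ≠ 1. Hence x^2 + 48x - 87 is irreducible over Q and is the minimal polynomial of α.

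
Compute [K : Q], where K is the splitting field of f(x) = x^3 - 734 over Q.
[K : Q] = 6

The roots of x^3 - 734 are ∛734, ω∛734, ω^2∛734 where ω = e^(2πi/3) is a primitive cube root of unity, so K = Q(∛734, ω). Now [Q(∛734):Q] = 3 (since 734 is not a perfect cube, x^3 - 734 is irreducible) and [Q(ω):Q] = 2. Both 2 and 3 divide [K:Q], and [K:Q] ≤ 3·2 = 6, so [K:Q] = 6. (Equivalently: Q(∛734) ⊂ R but ω ∉ R, so [K : Q(∛734)] = 2.)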